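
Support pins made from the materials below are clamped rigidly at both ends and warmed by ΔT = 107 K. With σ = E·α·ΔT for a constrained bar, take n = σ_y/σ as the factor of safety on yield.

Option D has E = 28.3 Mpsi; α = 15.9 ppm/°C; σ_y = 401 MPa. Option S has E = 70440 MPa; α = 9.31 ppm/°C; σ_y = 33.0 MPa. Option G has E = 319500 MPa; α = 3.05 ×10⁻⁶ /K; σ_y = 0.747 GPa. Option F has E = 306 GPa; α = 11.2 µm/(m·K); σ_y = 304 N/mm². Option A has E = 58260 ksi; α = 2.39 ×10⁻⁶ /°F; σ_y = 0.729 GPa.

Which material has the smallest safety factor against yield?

Converting E to GPa, α to ×10⁻⁶/K, σ_y to MPa, then σ and n for each:
  option D: E = 195.1, α = 15.9, σ_y = 401.0 → σ = 332 MPa, n = 1.21
  option S: E = 70.44, α = 9.31, σ_y = 33.00 → σ = 70.2 MPa, n = 0.470
  option G: E = 319.5, α = 3.05, σ_y = 747.0 → σ = 104 MPa, n = 7.16
  option F: E = 306.0, α = 11.2, σ_y = 304.0 → σ = 367 MPa, n = 0.829
  option A: E = 401.7, α = 4.30, σ_y = 729.0 → σ = 185 MPa, n = 3.94
The minimum is option S at n = 0.470.

option S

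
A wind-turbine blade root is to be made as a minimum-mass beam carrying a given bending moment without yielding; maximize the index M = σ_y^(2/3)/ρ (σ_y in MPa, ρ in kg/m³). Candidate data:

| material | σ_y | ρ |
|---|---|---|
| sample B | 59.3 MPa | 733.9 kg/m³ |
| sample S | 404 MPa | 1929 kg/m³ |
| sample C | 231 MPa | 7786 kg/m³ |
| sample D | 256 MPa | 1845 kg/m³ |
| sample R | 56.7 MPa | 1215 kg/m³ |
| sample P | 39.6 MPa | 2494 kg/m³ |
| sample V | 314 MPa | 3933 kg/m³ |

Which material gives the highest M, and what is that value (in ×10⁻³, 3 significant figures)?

Per-candidate index values:
  sample S: M = 28.3×10⁻³
  sample D: M = 21.9×10⁻³
  sample B: M = 20.7×10⁻³
  sample R: M = 12.1×10⁻³
  sample V: M = 11.7×10⁻³
  sample C: M = 4.84×10⁻³
  sample P: M = 4.66×10⁻³
The maximum is for sample S.

sample S, M = 28.3×10⁻³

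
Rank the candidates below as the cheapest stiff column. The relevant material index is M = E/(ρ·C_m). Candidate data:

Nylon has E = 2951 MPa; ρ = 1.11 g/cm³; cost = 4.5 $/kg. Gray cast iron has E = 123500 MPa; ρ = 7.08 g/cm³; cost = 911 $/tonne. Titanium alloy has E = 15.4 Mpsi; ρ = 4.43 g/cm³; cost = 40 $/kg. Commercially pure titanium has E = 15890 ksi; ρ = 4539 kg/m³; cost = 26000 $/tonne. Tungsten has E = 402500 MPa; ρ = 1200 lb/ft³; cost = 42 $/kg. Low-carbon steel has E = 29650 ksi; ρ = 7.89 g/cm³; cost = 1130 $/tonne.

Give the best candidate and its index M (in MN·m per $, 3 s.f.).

low-carbon steel, M = 22.9 MN·m per $

Normalizing units and computing the index:
  nylon: E = 2.951 GPa, ρ = 1110 kg/m³, cost = 4.500 $/kg
  gray cast iron: E = 123.5 GPa, ρ = 7080 kg/m³, cost = 0.9110 $/kg
  titanium alloy: E = 106.2 GPa, ρ = 4430 kg/m³, cost = 40.00 $/kg
  commercially pure titanium: E = 109.6 GPa, ρ = 4539 kg/m³, cost = 26.00 $/kg
  tungsten: E = 402.5 GPa, ρ = 19220 kg/m³, cost = 42.00 $/kg
  low-carbon steel: E = 204.4 GPa, ρ = 7890 kg/m³, cost = 1.130 $/kg
  low-carbon steel: M = 22.9 MN·m per $
  gray cast iron: M = 19.1 MN·m per $
  commercially pure titanium: M = 0.928 MN·m per $
  titanium alloy: M = 0.599 MN·m per $
  nylon: M = 0.591 MN·m per $
  tungsten: M = 0.499 MN·m per $
Highest index: low-carbon steel.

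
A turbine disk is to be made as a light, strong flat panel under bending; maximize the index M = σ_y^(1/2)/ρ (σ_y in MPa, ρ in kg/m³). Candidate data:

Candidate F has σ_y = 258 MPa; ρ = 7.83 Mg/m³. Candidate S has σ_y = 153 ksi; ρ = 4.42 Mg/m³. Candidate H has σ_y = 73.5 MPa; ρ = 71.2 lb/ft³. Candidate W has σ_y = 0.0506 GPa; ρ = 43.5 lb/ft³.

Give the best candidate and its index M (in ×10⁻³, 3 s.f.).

candidate W, M = 10.2×10⁻³

Normalizing units and computing the index:
  candidate F: σ_y = 258.0 MPa, ρ = 7830 kg/m³
  candidate S: σ_y = 1055 MPa, ρ = 4420 kg/m³
  candidate H: σ_y = 73.50 MPa, ρ = 1141 kg/m³
  candidate W: σ_y = 50.60 MPa, ρ = 696.8 kg/m³
  candidate W: M = 10.2×10⁻³
  candidate H: M = 7.52×10⁻³
  candidate S: M = 7.35×10⁻³
  candidate F: M = 2.05×10⁻³
Candidate W ranks first.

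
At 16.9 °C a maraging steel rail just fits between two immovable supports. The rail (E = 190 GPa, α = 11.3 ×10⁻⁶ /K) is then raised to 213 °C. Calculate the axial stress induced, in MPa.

421 MPa

ΔT = 196.1 K. Constrained thermal stress σ = E·α·ΔT = 190.0×10³ MPa × 11.3×10⁻⁶ × 196.1 = 421 MPa (compressive).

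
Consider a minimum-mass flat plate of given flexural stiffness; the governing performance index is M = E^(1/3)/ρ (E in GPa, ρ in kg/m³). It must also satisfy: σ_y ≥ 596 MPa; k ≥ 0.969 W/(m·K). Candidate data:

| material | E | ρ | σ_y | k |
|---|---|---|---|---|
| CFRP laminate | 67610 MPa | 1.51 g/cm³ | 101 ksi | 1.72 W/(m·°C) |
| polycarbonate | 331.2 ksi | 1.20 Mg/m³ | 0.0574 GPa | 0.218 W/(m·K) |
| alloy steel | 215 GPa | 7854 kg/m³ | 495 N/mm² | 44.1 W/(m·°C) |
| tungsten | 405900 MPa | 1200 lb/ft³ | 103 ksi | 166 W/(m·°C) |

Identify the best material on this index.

Screen on constraints: σ_y ≥ 596 MPa; k ≥ 0.969 W/(m·K). Survivors: CFRP laminate, tungsten.
Putting every candidate on a common basis:
  CFRP laminate: E = 67.61 GPa, ρ = 1510 kg/m³
  tungsten: E = 405.9 GPa, ρ = 19220 kg/m³
  CFRP laminate: M = 2.70×10⁻³
  tungsten: M = 0.385×10⁻³
CFRP laminate ranks first.

CFRP laminate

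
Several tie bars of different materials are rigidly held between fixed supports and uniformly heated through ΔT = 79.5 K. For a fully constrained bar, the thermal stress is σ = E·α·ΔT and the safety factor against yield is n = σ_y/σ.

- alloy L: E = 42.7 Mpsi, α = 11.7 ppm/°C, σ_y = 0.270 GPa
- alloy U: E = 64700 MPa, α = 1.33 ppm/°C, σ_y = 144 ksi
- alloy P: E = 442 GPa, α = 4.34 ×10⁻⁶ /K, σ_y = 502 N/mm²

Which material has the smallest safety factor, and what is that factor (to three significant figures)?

Per material, after unit conversion:
  alloy L: E = 294.4, α = 11.7, σ_y = 270.0 → σ = 274 MPa, n = 0.986
  alloy U: E = 64.70, α = 1.33, σ_y = 992.8 → σ = 6.84 MPa, n = 145
  alloy P: E = 442.0, α = 4.34, σ_y = 502.0 → σ = 153 MPa, n = 3.29
Smallest n: alloy L with n = 0.986.

alloy L, n = 0.986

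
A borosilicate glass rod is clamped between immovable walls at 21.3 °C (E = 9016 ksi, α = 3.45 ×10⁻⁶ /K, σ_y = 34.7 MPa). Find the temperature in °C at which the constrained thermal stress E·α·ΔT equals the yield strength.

183 °C

E = 9016 ksi = 62.16 GPa.
E·α·ΔT = 34.70 MPa ⇒ ΔT = 34.70 / (62.16×10³ × 3.45×10⁻⁶) = 161.8 K.
T = 21.3 + 161.8 = 183.1 °C.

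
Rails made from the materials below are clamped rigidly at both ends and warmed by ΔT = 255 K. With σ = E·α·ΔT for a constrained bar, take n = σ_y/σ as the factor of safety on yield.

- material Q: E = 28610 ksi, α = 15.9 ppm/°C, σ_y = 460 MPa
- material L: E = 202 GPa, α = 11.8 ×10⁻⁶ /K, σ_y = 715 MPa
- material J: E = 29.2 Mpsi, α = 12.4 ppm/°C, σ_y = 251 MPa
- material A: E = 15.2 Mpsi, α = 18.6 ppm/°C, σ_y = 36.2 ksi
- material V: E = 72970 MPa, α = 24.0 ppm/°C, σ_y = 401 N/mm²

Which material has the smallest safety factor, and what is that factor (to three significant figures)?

material J, n = 0.394

With everything in SI (GPa, ×10⁻⁶/K, MPa):
  material Q: E = 197.3, α = 15.9, σ_y = 460.0 → σ = 800 MPa, n = 0.575
  material L: E = 202.0, α = 11.8, σ_y = 715.0 → σ = 608 MPa, n = 1.18
  material J: E = 201.3, α = 12.4, σ_y = 251.0 → σ = 637 MPa, n = 0.394
  material A: E = 104.8, α = 18.6, σ_y = 249.6 → σ = 497 MPa, n = 0.502
  material V: E = 72.97, α = 24.0, σ_y = 401.0 → σ = 447 MPa, n = 0.898
Material J has the lowest safety factor, n = 0.394.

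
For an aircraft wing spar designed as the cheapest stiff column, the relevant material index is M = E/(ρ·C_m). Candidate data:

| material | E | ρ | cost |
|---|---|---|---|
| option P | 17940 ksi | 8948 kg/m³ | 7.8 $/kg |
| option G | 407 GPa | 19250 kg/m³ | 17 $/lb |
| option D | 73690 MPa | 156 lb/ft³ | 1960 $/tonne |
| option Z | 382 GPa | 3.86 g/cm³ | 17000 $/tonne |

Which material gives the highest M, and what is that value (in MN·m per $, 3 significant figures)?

Normalizing units and computing the index:
  option P: E = 123.7 GPa, ρ = 8948 kg/m³, cost = 7.800 $/kg
  option G: E = 407.0 GPa, ρ = 19250 kg/m³, cost = 37.48 $/kg
  option D: E = 73.69 GPa, ρ = 2499 kg/m³, cost = 1.960 $/kg
  option Z: E = 382.0 GPa, ρ = 3860 kg/m³, cost = 17.00 $/kg
  option D: M = 15.0 MN·m per $
  option Z: M = 5.82 MN·m per $
  option P: M = 1.77 MN·m per $
  option G: M = 0.564 MN·m per $
Option D has the largest M.

option D, M = 15.0 MN·m per $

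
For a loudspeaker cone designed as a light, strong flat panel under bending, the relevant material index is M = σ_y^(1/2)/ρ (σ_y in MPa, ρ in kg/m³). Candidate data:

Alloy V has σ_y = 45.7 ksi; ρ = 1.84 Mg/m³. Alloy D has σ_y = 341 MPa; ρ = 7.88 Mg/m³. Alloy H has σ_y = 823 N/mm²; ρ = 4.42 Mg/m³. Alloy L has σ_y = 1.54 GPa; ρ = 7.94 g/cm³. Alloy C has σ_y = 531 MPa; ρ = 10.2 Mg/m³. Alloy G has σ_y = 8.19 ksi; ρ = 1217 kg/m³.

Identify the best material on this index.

alloy V

In SI units:
  alloy V: σ_y = 315.1 MPa, ρ = 1840 kg/m³
  alloy D: σ_y = 341.0 MPa, ρ = 7880 kg/m³
  alloy H: σ_y = 823.0 MPa, ρ = 4420 kg/m³
  alloy L: σ_y = 1540 MPa, ρ = 7940 kg/m³
  alloy C: σ_y = 531.0 MPa, ρ = 10200 kg/m³
  alloy G: σ_y = 56.47 MPa, ρ = 1217 kg/m³
  alloy V: M = 9.65×10⁻³
  alloy H: M = 6.49×10⁻³
  alloy G: M = 6.17×10⁻³
  alloy L: M = 4.94×10⁻³
  alloy D: M = 2.34×10⁻³
  alloy C: M = 2.26×10⁻³
Alloy V has the largest M.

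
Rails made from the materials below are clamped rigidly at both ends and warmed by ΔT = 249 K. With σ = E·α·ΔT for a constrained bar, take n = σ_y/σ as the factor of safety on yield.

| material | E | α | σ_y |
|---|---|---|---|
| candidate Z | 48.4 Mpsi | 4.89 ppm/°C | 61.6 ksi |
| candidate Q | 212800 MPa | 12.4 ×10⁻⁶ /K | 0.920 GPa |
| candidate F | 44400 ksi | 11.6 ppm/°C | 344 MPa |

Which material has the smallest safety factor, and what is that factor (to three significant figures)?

candidate F, n = 0.389

In consistent units (E in GPa, α in ×10⁻⁶/K, σ_y in MPa):
  candidate Z: E = 333.7, α = 4.89, σ_y = 424.7 → σ = 406 MPa, n = 1.05
  candidate Q: E = 212.8, α = 12.4, σ_y = 920.0 → σ = 657 MPa, n = 1.40
  candidate F: E = 306.1, α = 11.6, σ_y = 344.0 → σ = 884 MPa, n = 0.389
Smallest n: candidate F with n = 0.389.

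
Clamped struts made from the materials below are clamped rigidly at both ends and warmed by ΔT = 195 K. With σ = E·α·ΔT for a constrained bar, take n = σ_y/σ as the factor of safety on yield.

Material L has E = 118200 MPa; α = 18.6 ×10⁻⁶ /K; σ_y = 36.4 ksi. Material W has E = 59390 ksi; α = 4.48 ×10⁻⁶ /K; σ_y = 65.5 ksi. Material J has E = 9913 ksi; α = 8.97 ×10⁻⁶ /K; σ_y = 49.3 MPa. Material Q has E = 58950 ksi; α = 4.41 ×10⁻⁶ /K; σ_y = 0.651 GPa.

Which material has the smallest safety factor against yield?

material J

With everything in SI (GPa, ×10⁻⁶/K, MPa):
  material L: E = 118.2, α = 18.6, σ_y = 251.0 → σ = 429 MPa, n = 0.585
  material W: E = 409.5, α = 4.48, σ_y = 451.6 → σ = 358 MPa, n = 1.26
  material J: E = 68.35, α = 8.97, σ_y = 49.30 → σ = 120 MPa, n = 0.412
  material Q: E = 406.4, α = 4.41, σ_y = 651.0 → σ = 350 MPa, n = 1.86
Material J has the lowest safety factor, n = 0.412.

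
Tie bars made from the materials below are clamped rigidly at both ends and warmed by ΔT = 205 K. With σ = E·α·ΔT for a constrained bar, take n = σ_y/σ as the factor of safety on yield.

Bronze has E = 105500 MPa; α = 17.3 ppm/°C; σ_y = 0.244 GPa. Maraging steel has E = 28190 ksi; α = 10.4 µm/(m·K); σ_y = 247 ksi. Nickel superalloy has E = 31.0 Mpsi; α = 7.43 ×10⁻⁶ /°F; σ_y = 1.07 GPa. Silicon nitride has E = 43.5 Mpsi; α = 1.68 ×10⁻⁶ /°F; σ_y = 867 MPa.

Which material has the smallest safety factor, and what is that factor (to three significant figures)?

In consistent units (E in GPa, α in ×10⁻⁶/K, σ_y in MPa):
  bronze: E = 105.5, α = 17.3, σ_y = 244.0 → σ = 374 MPa, n = 0.652
  maraging steel: E = 194.4, α = 10.4, σ_y = 1703 → σ = 414 MPa, n = 4.11
  nickel superalloy: E = 213.7, α = 13.4, σ_y = 1070 → σ = 586 MPa, n = 1.83
  silicon nitride: E = 299.9, α = 3.02, σ_y = 867.0 → σ = 186 MPa, n = 4.66
Smallest n: bronze with n = 0.652.

bronze, n = 0.652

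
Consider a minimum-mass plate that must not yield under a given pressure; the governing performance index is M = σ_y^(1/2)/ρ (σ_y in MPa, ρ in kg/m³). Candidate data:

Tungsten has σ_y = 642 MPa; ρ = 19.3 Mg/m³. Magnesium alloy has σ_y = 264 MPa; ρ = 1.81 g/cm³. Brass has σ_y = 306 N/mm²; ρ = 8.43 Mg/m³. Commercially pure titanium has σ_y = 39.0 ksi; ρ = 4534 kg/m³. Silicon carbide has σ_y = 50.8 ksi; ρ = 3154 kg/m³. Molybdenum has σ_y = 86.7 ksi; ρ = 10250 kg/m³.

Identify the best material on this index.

After converting to SI:
  tungsten: σ_y = 642.0 MPa, ρ = 19300 kg/m³
  magnesium alloy: σ_y = 264.0 MPa, ρ = 1810 kg/m³
  brass: σ_y = 306.0 MPa, ρ = 8430 kg/m³
  commercially pure titanium: σ_y = 268.9 MPa, ρ = 4534 kg/m³
  silicon carbide: σ_y = 350.3 MPa, ρ = 3154 kg/m³
  molybdenum: σ_y = 597.8 MPa, ρ = 10250 kg/m³
  magnesium alloy: M = 8.98×10⁻³
  silicon carbide: M = 5.93×10⁻³
  commercially pure titanium: M = 3.62×10⁻³
  molybdenum: M = 2.39×10⁻³
  brass: M = 2.08×10⁻³
  tungsten: M = 1.31×10⁻³
Highest index: magnesium alloy.

magnesium alloy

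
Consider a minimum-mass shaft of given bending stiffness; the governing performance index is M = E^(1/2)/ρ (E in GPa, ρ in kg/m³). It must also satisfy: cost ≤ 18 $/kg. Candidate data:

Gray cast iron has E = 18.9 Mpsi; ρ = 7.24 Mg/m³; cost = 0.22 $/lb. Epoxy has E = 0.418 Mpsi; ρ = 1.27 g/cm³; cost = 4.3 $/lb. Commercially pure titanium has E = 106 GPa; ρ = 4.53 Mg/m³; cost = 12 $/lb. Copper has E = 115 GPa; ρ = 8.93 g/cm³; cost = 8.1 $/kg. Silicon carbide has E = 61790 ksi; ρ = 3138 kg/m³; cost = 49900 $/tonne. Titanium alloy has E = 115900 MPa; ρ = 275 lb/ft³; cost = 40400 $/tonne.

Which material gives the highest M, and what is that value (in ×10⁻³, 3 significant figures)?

Screen on constraints: cost ≤ 18 $/kg. Survivors: gray cast iron, epoxy, copper.
Convert each candidate to consistent units, then evaluate M:
  gray cast iron: E = 130.3 GPa, ρ = 7240 kg/m³
  epoxy: E = 2.882 GPa, ρ = 1270 kg/m³
  copper: E = 115.0 GPa, ρ = 8930 kg/m³
  gray cast iron: M = 1.58×10⁻³
  epoxy: M = 1.34×10⁻³
  copper: M = 1.20×10⁻³
Highest index: gray cast iron.

gray cast iron, M = 1.58×10⁻³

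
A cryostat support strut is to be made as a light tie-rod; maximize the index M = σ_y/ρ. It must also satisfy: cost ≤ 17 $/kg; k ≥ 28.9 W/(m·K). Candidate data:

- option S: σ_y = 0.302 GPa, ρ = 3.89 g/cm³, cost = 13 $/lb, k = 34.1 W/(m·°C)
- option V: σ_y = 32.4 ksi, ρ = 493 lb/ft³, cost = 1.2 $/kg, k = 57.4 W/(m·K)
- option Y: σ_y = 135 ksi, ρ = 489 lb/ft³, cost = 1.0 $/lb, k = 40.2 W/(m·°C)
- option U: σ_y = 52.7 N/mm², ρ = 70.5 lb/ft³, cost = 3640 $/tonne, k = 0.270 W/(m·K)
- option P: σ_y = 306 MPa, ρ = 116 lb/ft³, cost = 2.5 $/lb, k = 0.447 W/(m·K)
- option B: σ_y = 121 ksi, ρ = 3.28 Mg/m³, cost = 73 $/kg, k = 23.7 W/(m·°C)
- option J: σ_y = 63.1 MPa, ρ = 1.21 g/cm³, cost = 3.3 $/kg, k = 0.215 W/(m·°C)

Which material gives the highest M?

Screen on constraints: cost ≤ 17 $/kg; k ≥ 28.9 W/(m·K). Survivors: option V, option Y.
After converting to SI:
  option V: σ_y = 223.4 MPa, ρ = 7897 kg/m³
  option Y: σ_y = 930.8 MPa, ρ = 7833 kg/m³
  option Y: M = 119 kN·m/kg
  option V: M = 28.3 kN·m/kg
Option Y has the largest M.

option Y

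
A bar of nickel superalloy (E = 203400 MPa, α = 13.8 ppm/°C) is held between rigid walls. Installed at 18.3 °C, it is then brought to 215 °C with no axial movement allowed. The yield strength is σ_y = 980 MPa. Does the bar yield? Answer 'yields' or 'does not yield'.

does not yield

E = 203400 MPa = 203.4 GPa.
ΔT = 196.7 K. Constrained thermal stress σ = E·α·ΔT = 203.4×10³ MPa × 13.8×10⁻⁶ × 196.7 = 552 MPa (compressive).
Compare to σ_y = 980 MPa: σ < σ_y, so it does not yield.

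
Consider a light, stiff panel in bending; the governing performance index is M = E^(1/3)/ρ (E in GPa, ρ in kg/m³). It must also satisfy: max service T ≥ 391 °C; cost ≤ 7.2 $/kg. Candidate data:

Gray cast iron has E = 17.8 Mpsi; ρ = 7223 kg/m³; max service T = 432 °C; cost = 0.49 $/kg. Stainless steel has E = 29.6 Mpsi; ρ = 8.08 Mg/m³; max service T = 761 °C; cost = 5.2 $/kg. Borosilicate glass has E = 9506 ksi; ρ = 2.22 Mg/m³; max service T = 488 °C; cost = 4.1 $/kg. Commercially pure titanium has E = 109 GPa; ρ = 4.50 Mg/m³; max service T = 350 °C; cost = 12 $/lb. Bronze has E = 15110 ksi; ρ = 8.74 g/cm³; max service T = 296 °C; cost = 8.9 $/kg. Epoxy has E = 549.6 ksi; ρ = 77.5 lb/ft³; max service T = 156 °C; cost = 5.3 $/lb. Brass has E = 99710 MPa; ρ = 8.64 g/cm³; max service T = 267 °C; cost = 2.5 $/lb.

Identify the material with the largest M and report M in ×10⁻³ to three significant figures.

borosilicate glass, M = 1.82×10⁻³

Screen on constraints: max service T ≥ 391 °C; cost ≤ 7.2 $/kg. Survivors: gray cast iron, stainless steel, borosilicate glass.
Putting every candidate on a common basis:
  gray cast iron: E = 122.7 GPa, ρ = 7223 kg/m³
  stainless steel: E = 204.1 GPa, ρ = 8080 kg/m³
  borosilicate glass: E = 65.54 GPa, ρ = 2220 kg/m³
  borosilicate glass: M = 1.82×10⁻³
  stainless steel: M = 0.729×10⁻³
  gray cast iron: M = 0.688×10⁻³
Borosilicate glass has the largest M.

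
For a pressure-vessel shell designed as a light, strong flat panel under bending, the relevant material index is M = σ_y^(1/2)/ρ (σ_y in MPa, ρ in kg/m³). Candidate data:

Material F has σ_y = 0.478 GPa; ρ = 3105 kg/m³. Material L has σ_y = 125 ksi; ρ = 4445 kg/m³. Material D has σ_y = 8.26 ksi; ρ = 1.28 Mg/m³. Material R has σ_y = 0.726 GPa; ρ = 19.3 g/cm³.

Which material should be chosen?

Normalizing units and computing the index:
  material F: σ_y = 478.0 MPa, ρ = 3105 kg/m³
  material L: σ_y = 861.8 MPa, ρ = 4445 kg/m³
  material D: σ_y = 56.95 MPa, ρ = 1280 kg/m³
  material R: σ_y = 726.0 MPa, ρ = 19300 kg/m³
  material F: M = 7.04×10⁻³
  material L: M = 6.60×10⁻³
  material D: M = 5.90×10⁻³
  material R: M = 1.40×10⁻³
Material F ranks first.

material F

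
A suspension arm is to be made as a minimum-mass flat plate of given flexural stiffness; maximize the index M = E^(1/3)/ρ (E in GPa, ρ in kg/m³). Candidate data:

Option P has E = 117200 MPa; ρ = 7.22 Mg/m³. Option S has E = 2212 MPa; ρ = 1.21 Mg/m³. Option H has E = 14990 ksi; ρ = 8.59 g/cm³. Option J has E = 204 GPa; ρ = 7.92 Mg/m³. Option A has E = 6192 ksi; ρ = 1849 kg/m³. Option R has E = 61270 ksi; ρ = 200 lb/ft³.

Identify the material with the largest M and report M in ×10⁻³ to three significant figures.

Normalizing units and computing the index:
  option P: E = 117.2 GPa, ρ = 7220 kg/m³
  option S: E = 2.212 GPa, ρ = 1210 kg/m³
  option H: E = 103.4 GPa, ρ = 8590 kg/m³
  option J: E = 204.0 GPa, ρ = 7920 kg/m³
  option A: E = 42.69 GPa, ρ = 1849 kg/m³
  option R: E = 422.4 GPa, ρ = 3204 kg/m³
  option R: M = 2.34×10⁻³
  option A: M = 1.89×10⁻³
  option S: M = 1.08×10⁻³
  option J: M = 0.743×10⁻³
  option P: M = 0.678×10⁻³
  option H: M = 0.546×10⁻³
Option R has the largest M.

option R, M = 2.34×10⁻³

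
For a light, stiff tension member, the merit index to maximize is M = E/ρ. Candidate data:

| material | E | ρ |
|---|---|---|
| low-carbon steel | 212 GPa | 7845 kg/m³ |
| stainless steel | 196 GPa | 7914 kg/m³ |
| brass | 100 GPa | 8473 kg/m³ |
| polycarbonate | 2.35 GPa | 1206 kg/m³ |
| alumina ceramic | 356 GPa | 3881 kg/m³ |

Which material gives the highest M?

alumina ceramic

Evaluate M for each candidate:
  alumina ceramic: M = 91.7 MN·m/kg
  low-carbon steel: M = 27.0 MN·m/kg
  stainless steel: M = 24.8 MN·m/kg
  brass: M = 11.8 MN·m/kg
  polycarbonate: M = 1.95 MN·m/kg
The maximum is for alumina ceramic.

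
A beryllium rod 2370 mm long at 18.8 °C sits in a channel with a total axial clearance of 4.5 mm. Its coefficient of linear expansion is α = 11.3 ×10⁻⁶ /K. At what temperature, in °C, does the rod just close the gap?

α·L₀·ΔT = 4.5 mm ⇒ ΔT = 4.5 / (11.3×10⁻⁶ × 2370.0) = 168.0 K.
T = 18.8 + 168.0 = 186.8 °C.

187 °C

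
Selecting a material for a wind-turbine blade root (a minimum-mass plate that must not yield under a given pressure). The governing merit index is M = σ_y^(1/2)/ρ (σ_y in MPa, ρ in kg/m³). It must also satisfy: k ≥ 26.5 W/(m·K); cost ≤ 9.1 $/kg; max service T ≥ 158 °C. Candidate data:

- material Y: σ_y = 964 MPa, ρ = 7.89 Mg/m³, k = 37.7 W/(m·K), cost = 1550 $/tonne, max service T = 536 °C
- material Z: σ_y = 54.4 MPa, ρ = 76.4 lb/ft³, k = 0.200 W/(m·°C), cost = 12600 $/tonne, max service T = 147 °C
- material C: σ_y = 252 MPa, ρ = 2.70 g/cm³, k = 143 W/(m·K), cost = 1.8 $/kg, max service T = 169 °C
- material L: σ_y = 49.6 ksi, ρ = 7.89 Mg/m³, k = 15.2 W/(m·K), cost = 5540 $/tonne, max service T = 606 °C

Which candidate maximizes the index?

Screen on constraints: k ≥ 26.5 W/(m·K); cost ≤ 9.1 $/kg; max service T ≥ 158 °C. Survivors: material Y, material C.
After converting to SI:
  material Y: σ_y = 964.0 MPa, ρ = 7890 kg/m³
  material C: σ_y = 252.0 MPa, ρ = 2700 kg/m³
  material C: M = 5.88×10⁻³
  material Y: M = 3.94×10⁻³
Material C ranks first.

material C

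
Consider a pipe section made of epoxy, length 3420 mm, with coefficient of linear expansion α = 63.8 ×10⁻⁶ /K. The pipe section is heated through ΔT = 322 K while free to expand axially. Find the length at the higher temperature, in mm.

ΔL = α·L₀·ΔT = 63.8×10⁻⁶ × 3420 mm × 322.0 K = 70.3 mm.
L = L₀ + ΔL = 3420 + 70.3 = 3490.3 mm.

3490.3 mm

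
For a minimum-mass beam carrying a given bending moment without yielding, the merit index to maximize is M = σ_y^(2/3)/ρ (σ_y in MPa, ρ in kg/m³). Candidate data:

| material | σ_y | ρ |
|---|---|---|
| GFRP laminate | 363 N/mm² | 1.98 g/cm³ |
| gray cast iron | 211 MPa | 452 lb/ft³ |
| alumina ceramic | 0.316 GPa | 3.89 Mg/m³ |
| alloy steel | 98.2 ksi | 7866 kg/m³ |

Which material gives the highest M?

GFRP laminate

In SI units:
  GFRP laminate: σ_y = 363.0 MPa, ρ = 1980 kg/m³
  gray cast iron: σ_y = 211.0 MPa, ρ = 7240 kg/m³
  alumina ceramic: σ_y = 316.0 MPa, ρ = 3890 kg/m³
  alloy steel: σ_y = 677.1 MPa, ρ = 7866 kg/m³
  GFRP laminate: M = 25.7×10⁻³
  alumina ceramic: M = 11.9×10⁻³
  alloy steel: M = 9.80×10⁻³
  gray cast iron: M = 4.90×10⁻³
Highest index: GFRP laminate.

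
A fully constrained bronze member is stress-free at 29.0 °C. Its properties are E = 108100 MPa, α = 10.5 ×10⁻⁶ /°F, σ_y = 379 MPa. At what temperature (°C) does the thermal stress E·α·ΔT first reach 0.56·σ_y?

133 °C

E = 108100 MPa = 108.1 GPa.
α = 10.5×10⁻⁶/°F × 9/5 = 18.9×10⁻⁶/K.
E·α·ΔT = 212.2 MPa ⇒ ΔT = 212.2 / (108.1×10³ × 18.9×10⁻⁶) = 103.9 K.
T = 29.0 + 103.9 = 132.9 °C.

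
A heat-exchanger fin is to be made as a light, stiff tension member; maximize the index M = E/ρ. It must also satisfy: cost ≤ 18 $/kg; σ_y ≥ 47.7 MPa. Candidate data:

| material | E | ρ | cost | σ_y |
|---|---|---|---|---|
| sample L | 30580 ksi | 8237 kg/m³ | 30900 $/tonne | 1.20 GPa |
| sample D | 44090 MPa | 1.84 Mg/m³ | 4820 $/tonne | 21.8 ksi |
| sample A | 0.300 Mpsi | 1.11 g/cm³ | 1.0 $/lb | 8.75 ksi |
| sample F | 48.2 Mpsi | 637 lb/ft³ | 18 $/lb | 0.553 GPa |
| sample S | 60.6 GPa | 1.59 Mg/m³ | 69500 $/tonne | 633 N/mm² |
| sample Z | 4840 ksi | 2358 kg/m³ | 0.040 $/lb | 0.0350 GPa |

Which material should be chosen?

sample D

Screen on constraints: cost ≤ 18 $/kg; σ_y ≥ 47.7 MPa. Survivors: sample D, sample A.
In SI units:
  sample D: E = 44.09 GPa, ρ = 1840 kg/m³
  sample A: E = 2.068 GPa, ρ = 1110 kg/m³
  sample D: M = 24.0 MN·m/kg
  sample A: M = 1.86 MN·m/kg
Sample D has the largest M.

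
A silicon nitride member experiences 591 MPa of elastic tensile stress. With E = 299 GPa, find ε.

1.98×10⁻³

ε = σ/E = 591 / 299000 = 1.98×10⁻³.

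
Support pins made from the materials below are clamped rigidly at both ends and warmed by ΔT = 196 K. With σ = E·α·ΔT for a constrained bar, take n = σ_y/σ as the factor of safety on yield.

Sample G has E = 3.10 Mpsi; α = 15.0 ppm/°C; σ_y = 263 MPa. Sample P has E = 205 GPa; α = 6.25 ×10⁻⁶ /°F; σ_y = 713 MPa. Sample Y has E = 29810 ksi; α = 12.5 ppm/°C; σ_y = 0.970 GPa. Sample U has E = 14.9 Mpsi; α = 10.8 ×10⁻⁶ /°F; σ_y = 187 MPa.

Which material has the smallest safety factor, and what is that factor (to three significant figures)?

With everything in SI (GPa, ×10⁻⁶/K, MPa):
  sample G: E = 21.37, α = 15.0, σ_y = 263.0 → σ = 62.8 MPa, n = 4.19
  sample P: E = 205.0, α = 11.2, σ_y = 713.0 → σ = 452 MPa, n = 1.58
  sample Y: E = 205.5, α = 12.5, σ_y = 970.0 → σ = 504 MPa, n = 1.93
  sample U: E = 102.7, α = 19.4, σ_y = 187.0 → σ = 391 MPa, n = 0.478
The minimum is sample U at n = 0.478.

sample U, n = 0.478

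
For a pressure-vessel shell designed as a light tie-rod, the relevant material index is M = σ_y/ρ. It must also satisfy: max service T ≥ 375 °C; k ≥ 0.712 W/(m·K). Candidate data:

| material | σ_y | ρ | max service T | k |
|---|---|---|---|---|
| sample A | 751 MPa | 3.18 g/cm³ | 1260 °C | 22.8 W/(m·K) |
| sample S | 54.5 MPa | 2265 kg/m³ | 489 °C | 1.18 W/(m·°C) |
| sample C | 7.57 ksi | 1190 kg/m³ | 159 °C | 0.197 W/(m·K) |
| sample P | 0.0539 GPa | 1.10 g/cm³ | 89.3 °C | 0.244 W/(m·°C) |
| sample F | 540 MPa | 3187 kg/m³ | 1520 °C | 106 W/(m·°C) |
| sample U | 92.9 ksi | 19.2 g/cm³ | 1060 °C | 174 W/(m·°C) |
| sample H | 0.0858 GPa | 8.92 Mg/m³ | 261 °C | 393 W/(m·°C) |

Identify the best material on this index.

sample A

Screen on constraints: max service T ≥ 375 °C; k ≥ 0.712 W/(m·K). Survivors: sample A, sample S, sample F, sample U.
Normalizing units and computing the index:
  sample A: σ_y = 751.0 MPa, ρ = 3180 kg/m³
  sample S: σ_y = 54.50 MPa, ρ = 2265 kg/m³
  sample F: σ_y = 540.0 MPa, ρ = 3187 kg/m³
  sample U: σ_y = 640.5 MPa, ρ = 19200 kg/m³
  sample A: M = 236 kN·m/kg
  sample F: M = 169 kN·m/kg
  sample U: M = 33.4 kN·m/kg
  sample S: M = 24.1 kN·m/kg
Sample A ranks first.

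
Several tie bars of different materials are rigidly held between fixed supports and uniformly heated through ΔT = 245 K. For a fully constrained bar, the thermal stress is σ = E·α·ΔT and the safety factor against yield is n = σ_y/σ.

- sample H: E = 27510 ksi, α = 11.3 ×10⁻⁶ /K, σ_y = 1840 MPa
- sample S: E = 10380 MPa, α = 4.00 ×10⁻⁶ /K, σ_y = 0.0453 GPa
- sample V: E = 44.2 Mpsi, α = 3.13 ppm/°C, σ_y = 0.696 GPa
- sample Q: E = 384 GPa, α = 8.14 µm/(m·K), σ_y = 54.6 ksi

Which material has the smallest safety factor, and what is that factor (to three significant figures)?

sample Q, n = 0.492

Converting E to GPa, α to ×10⁻⁶/K, σ_y to MPa, then σ and n for each:
  sample H: E = 189.7, α = 11.3, σ_y = 1840 → σ = 525 MPa, n = 3.50
  sample S: E = 10.38, α = 4.00, σ_y = 45.30 → σ = 10.2 MPa, n = 4.45
  sample V: E = 304.7, α = 3.13, σ_y = 696.0 → σ = 234 MPa, n = 2.98
  sample Q: E = 384.0, α = 8.14, σ_y = 376.5 → σ = 766 MPa, n = 0.492
The minimum is sample Q at n = 0.492.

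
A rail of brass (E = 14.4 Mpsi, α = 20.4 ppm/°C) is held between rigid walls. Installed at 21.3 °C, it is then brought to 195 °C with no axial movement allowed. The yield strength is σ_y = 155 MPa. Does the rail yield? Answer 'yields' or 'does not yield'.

E = 14.4 Mpsi = 99.28 GPa.
ΔT = 173.7 K. Constrained thermal stress σ = E·α·ΔT = 99.28×10³ MPa × 20.4×10⁻⁶ × 173.7 = 352 MPa (compressive).
Compare to σ_y = 155 MPa: σ ≥ σ_y, so it yields.

yields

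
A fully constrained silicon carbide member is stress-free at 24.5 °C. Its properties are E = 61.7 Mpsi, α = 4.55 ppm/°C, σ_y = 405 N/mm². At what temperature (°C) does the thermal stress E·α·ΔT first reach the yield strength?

234 °C

E = 61.7 Mpsi = 425.4 GPa.
σ_y = 405 N/mm² = 405.0 MPa.
E·α·ΔT = 405.0 MPa ⇒ ΔT = 405.0 / (425.4×10³ × 4.55×10⁻⁶) = 209.2 K.
T = 24.5 + 209.2 = 233.7 °C.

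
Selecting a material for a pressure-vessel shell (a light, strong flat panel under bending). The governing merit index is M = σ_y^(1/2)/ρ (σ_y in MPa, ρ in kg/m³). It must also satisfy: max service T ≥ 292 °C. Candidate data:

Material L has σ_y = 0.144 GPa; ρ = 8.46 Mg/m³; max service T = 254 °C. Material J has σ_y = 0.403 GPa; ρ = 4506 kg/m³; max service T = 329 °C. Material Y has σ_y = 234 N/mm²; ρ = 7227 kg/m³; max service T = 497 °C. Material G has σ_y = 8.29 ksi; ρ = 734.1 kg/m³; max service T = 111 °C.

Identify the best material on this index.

material J

Screen on constraints: max service T ≥ 292 °C. Survivors: material J, material Y.
Normalizing units and computing the index:
  material J: σ_y = 403.0 MPa, ρ = 4506 kg/m³
  material Y: σ_y = 234.0 MPa, ρ = 7227 kg/m³
  material J: M = 4.46×10⁻³
  material Y: M = 2.12×10⁻³
Material J has the largest M.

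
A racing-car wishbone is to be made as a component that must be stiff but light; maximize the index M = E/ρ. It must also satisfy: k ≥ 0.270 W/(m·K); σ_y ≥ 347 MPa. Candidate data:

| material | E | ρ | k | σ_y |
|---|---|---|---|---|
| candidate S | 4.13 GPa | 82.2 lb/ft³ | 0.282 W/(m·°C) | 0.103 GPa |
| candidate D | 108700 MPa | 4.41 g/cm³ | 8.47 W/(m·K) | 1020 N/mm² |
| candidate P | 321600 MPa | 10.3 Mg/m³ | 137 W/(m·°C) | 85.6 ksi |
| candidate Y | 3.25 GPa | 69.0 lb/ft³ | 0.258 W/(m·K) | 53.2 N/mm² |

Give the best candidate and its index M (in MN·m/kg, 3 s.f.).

candidate P, M = 31.2 MN·m/kg

Screen on constraints: k ≥ 0.270 W/(m·K); σ_y ≥ 347 MPa. Survivors: candidate D, candidate P.
In SI units:
  candidate D: E = 108.7 GPa, ρ = 4410 kg/m³
  candidate P: E = 321.6 GPa, ρ = 10300 kg/m³
  candidate P: M = 31.2 MN·m/kg
  candidate D: M = 24.6 MN·m/kg
Candidate P has the largest M.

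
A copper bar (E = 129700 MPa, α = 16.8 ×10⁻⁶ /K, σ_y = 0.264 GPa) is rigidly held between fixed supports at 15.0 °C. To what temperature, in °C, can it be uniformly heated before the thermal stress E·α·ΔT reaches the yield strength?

E = 129700 MPa = 129.7 GPa.
σ_y = 0.264 GPa = 264.0 MPa.
E·α·ΔT = 264.0 MPa ⇒ ΔT = 264.0 / (129.7×10³ × 16.8×10⁻⁶) = 121.2 K.
T = 15.0 + 121.2 = 136.2 °C.

136 °C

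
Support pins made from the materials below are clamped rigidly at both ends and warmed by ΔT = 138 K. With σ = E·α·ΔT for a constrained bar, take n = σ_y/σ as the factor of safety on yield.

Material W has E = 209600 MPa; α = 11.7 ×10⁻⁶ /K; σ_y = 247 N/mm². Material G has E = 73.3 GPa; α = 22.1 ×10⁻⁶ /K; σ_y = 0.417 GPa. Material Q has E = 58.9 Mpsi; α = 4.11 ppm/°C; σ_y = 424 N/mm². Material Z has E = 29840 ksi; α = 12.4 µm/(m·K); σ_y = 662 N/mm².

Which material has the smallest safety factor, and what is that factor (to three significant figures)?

In consistent units (E in GPa, α in ×10⁻⁶/K, σ_y in MPa):
  material W: E = 209.6, α = 11.7, σ_y = 247.0 → σ = 338 MPa, n = 0.730
  material G: E = 73.30, α = 22.1, σ_y = 417.0 → σ = 224 MPa, n = 1.87
  material Q: E = 406.1, α = 4.11, σ_y = 424.0 → σ = 230 MPa, n = 1.84
  material Z: E = 205.7, α = 12.4, σ_y = 662.0 → σ = 352 MPa, n = 1.88
Smallest n: material W with n = 0.730.

material W, n = 0.730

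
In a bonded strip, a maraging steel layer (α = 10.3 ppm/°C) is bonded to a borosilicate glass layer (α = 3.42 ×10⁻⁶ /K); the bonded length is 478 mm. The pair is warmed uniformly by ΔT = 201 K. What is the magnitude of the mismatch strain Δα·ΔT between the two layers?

1.38×10⁻³

Δα = |10.3 − 3.42|×10⁻⁶/K = 6.88×10⁻⁶/K.
Mismatch strain = Δα·ΔT = 6.88×10⁻⁶ × 201.0 = 1.38×10⁻³.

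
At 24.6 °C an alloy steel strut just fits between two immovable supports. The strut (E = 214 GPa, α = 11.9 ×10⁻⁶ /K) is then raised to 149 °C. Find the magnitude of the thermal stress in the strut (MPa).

ΔT = 124.4 K. Constrained thermal stress σ = E·α·ΔT = 214.0×10³ MPa × 11.9×10⁻⁶ × 124.4 = 317 MPa (compressive).

317 MPa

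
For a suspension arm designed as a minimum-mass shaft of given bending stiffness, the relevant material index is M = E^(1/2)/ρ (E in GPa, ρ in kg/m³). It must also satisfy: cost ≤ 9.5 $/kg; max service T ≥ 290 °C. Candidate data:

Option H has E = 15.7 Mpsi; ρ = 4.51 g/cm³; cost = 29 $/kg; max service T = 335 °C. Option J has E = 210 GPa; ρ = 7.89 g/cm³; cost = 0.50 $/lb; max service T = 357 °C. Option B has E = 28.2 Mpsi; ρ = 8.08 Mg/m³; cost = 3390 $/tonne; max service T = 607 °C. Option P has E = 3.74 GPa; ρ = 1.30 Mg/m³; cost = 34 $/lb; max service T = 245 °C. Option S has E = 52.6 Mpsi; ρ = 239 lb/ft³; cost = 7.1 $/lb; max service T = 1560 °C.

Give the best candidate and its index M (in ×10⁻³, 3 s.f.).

Screen on constraints: cost ≤ 9.5 $/kg; max service T ≥ 290 °C. Survivors: option J, option B.
Convert each candidate to consistent units, then evaluate M:
  option J: E = 210.0 GPa, ρ = 7890 kg/m³
  option B: E = 194.4 GPa, ρ = 8080 kg/m³
  option J: M = 1.84×10⁻³
  option B: M = 1.73×10⁻³
Option J ranks first.

option J, M = 1.84×10⁻³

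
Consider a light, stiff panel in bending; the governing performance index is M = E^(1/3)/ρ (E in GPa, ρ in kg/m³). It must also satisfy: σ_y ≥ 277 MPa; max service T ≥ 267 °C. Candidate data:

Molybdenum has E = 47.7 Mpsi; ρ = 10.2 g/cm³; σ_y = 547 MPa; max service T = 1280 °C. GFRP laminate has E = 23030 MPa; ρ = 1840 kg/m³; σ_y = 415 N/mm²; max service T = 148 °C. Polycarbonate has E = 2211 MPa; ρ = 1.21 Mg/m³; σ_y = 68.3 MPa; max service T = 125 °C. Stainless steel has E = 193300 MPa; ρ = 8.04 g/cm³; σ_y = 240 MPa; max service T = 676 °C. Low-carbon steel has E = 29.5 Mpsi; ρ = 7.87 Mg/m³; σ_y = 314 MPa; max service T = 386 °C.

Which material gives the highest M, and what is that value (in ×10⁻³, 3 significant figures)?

low-carbon steel, M = 0.747×10⁻³

Screen on constraints: σ_y ≥ 277 MPa; max service T ≥ 267 °C. Survivors: molybdenum, low-carbon steel.
In SI units:
  molybdenum: E = 328.9 GPa, ρ = 10200 kg/m³
  low-carbon steel: E = 203.4 GPa, ρ = 7870 kg/m³
  low-carbon steel: M = 0.747×10⁻³
  molybdenum: M = 0.677×10⁻³
Low-carbon steel has the largest M.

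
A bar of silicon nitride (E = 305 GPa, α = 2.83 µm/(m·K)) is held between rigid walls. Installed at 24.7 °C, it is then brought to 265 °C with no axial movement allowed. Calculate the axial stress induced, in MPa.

ΔT = 240.3 K. Constrained thermal stress σ = E·α·ΔT = 305.0×10³ MPa × 2.83×10⁻⁶ × 240.3 = 207 MPa (compressive).

207 MPa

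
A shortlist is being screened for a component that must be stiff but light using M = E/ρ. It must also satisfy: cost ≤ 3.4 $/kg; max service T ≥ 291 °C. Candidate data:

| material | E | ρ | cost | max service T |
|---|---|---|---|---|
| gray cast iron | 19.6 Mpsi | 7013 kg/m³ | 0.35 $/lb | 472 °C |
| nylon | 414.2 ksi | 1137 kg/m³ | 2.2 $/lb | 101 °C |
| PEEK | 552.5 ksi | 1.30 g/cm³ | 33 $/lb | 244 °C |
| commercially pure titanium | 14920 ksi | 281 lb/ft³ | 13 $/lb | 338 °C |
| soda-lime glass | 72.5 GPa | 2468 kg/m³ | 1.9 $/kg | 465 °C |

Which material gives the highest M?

Screen on constraints: cost ≤ 3.4 $/kg; max service T ≥ 291 °C. Survivors: gray cast iron, soda-lime glass.
After converting to SI:
  gray cast iron: E = 135.1 GPa, ρ = 7013 kg/m³
  soda-lime glass: E = 72.50 GPa, ρ = 2468 kg/m³
  soda-lime glass: M = 29.4 MN·m/kg
  gray cast iron: M = 19.3 MN·m/kg
The maximum is for soda-lime glass.

soda-lime glass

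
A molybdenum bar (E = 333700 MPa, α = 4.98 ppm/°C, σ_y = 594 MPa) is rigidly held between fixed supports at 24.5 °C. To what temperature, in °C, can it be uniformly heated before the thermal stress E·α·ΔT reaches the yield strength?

E = 333700 MPa = 333.7 GPa.
E·α·ΔT = 594.0 MPa ⇒ ΔT = 594.0 / (333.7×10³ × 4.98×10⁻⁶) = 357.4 K.
T = 24.5 + 357.4 = 381.9 °C.

382 °C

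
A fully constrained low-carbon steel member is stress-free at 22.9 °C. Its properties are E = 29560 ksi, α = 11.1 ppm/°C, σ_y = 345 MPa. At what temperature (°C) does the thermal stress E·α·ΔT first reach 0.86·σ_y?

E = 29560 ksi = 203.8 GPa.
E·α·ΔT = 296.7 MPa ⇒ ΔT = 296.7 / (203.8×10³ × 11.1×10⁻⁶) = 131.2 K.
T = 22.9 + 131.2 = 154.1 °C.

154 °C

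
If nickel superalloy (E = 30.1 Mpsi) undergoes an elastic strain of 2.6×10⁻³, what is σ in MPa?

540 MPa

E = 30.1 Mpsi = 207.5 GPa.
σ = E·ε = 207500 MPa × 2.6×10⁻³ = 540 MPa.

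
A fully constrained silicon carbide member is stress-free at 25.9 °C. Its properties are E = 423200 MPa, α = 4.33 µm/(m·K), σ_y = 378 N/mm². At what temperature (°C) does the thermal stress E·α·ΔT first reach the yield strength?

E = 423200 MPa = 423.2 GPa.
σ_y = 378 N/mm² = 378.0 MPa.
E·α·ΔT = 378.0 MPa ⇒ ΔT = 378.0 / (423.2×10³ × 4.33×10⁻⁶) = 206.3 K.
T = 25.9 + 206.3 = 232.2 °C.

232 °C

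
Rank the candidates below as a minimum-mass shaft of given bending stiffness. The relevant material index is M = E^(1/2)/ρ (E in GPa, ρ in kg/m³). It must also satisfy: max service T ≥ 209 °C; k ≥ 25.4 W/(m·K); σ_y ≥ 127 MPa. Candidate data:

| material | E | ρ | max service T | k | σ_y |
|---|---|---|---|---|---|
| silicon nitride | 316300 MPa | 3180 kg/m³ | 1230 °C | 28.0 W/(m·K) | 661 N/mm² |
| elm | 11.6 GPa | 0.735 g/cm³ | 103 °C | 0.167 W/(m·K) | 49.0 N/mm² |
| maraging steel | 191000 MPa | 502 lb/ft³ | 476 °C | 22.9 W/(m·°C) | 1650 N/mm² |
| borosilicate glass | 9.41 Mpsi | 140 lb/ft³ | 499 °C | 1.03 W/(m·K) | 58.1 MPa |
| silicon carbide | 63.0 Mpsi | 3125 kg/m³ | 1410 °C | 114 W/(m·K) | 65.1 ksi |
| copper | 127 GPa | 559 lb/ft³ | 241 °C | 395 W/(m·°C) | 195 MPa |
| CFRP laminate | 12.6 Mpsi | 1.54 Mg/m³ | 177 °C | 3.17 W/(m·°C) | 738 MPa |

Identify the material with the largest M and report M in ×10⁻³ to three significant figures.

silicon carbide, M = 6.67×10⁻³

Screen on constraints: max service T ≥ 209 °C; k ≥ 25.4 W/(m·K); σ_y ≥ 127 MPa. Survivors: silicon nitride, silicon carbide, copper.
Convert each candidate to consistent units, then evaluate M:
  silicon nitride: E = 316.3 GPa, ρ = 3180 kg/m³
  silicon carbide: E = 434.4 GPa, ρ = 3125 kg/m³
  copper: E = 127.0 GPa, ρ = 8954 kg/m³
  silicon carbide: M = 6.67×10⁻³
  silicon nitride: M = 5.59×10⁻³
  copper: M = 1.26×10⁻³
Highest index: silicon carbide.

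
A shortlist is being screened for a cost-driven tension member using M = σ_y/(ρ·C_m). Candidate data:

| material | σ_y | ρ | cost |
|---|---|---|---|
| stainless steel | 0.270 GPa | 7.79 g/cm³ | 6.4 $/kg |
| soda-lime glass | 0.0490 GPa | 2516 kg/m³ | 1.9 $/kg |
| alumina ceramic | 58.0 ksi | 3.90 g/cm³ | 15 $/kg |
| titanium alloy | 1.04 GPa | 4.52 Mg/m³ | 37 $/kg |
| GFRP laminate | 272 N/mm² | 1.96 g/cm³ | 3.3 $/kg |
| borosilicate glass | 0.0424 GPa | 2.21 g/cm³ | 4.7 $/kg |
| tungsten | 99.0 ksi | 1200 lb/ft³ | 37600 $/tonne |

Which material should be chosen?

Putting every candidate on a common basis:
  stainless steel: σ_y = 270.0 MPa, ρ = 7790 kg/m³, cost = 6.400 $/kg
  soda-lime glass: σ_y = 49.00 MPa, ρ = 2516 kg/m³, cost = 1.900 $/kg
  alumina ceramic: σ_y = 399.9 MPa, ρ = 3900 kg/m³, cost = 15.00 $/kg
  titanium alloy: σ_y = 1040 MPa, ρ = 4520 kg/m³, cost = 37.00 $/kg
  GFRP laminate: σ_y = 272.0 MPa, ρ = 1960 kg/m³, cost = 3.300 $/kg
  borosilicate glass: σ_y = 42.40 MPa, ρ = 2210 kg/m³, cost = 4.700 $/kg
  tungsten: σ_y = 682.6 MPa, ρ = 19220 kg/m³, cost = 37.60 $/kg
  GFRP laminate: M = 42.1 kN·m per $
  soda-lime glass: M = 10.3 kN·m per $
  alumina ceramic: M = 6.84 kN·m per $
  titanium alloy: M = 6.22 kN·m per $
  stainless steel: M = 5.42 kN·m per $
  borosilicate glass: M = 4.08 kN·m per $
  tungsten: M = 0.944 kN·m per $
The maximum is for GFRP laminate.

GFRP laminate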